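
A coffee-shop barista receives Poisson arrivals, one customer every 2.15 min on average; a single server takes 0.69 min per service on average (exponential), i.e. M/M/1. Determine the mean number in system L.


λ = 60/2.15 = 27.9070 /hr
μ = 60/0.69 = 86.9565 /hr
ρ = λ/μ = 27.9070/86.9565 = 0.3209
L = ρ/(1−ρ) = 0.3209/0.6791 = 0.4726

Final: 0.4726


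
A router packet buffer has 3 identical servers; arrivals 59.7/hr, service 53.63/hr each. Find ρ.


ρ = λ/(cμ) = 59.7/(3·53.63) = 59.7/160.89 = 0.3711

Final: 0.3711


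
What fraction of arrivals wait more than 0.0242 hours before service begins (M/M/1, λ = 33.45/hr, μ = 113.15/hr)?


ρ = 33.45/113.15 = 0.2956
P(Wq > t) = ρ·e^{−(μ−λ)t} = 0.2956·e^{−1.9287}
= 0.2956·0.145331 = 0.042964

Final: 0.042964


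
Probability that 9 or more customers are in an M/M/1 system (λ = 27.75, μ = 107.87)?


ρ = 27.75/107.87 = 0.2573
P(N ≥ n) = ρ^n = 0.2573^9 = 0.000004935

Final: 0.000004935


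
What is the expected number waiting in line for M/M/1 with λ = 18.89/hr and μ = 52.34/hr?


ρ = 18.89/52.34 = 0.3609
Lq = ρ²/(1−ρ) = 0.1303/0.6391 = 0.2038

Final: 0.2038


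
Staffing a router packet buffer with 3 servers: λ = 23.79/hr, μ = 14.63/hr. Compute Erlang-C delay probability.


a = λ/μ = 1.6261; ρ = a/3 = 0.5420
P₀ = 0.181387 (from M/M/c formula)
C(c,a) = [a^c/(c!(1−ρ))]·P₀ = [4.29982/(6·0.4580)]·0.181387
= 1.56484·0.181387 = 0.283841

Final: 0.283841


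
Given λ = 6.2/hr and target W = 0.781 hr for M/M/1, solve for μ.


W = 1/(μ−λ) ⇒ μ − λ = 1/W = 1/0.781 = 1.2804
μ = λ + 1/W = 6.2 + 1.2804 = 7.4804 per hr

Final: 7.4804 /hr


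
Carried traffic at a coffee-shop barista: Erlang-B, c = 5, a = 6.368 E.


B(5,6.368) = 0.385333 (Erlang-B)
Carried load = a(1 − B) = 6.368·(1 − 0.385333) = 6.368·0.614667 = 3.9142 E

Final: 3.9142 Erlangs


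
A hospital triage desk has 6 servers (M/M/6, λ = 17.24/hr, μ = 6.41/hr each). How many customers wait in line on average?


a = λ/μ = 2.6895; ρ = a/6 = 0.4483
P₀ = 0.067318
Lq = P₀·a^c·ρ / (c!·(1−ρ)²) = 0.067318·378.50829·0.4483/(720·0.30442)
= 0.05211

Final: 0.05211


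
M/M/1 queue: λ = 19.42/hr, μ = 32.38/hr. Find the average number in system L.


ρ = λ/μ = 19.42/32.38 = 0.5998
L = ρ/(1−ρ) = 0.5998/(1 − 0.5998) = 0.5998/0.4002 = 1.4985

Final: 1.4985


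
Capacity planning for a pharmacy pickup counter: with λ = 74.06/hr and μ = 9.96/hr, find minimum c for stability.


Stability requires cμ > λ ⇔ c > λ/μ.
λ/μ = 74.06/9.96 = 7.4357
Minimum integer c = ⌊7.4357⌋ + 1 = 8
Check: 8·9.96 = 79.68 > 74.06, while 7·9.96 = 69.72 ≤ 74.06

Final: 8 servers


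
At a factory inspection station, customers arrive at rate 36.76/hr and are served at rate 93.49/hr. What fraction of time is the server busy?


ρ = λ/μ = 36.76/93.49 = 0.3932

Final: 0.3932


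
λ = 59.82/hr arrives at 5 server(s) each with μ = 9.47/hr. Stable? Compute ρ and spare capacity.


Total capacity cμ = 5·9.47 = 47.35/hr
ρ = λ/(cμ) = 59.82/47.35 = 1.2634
Stable ⇔ ρ < 1: NO
Spare capacity = cμ − λ = 47.35 − 59.82 = -12.47/hr

Final: ρ = 1.2634; unstable; margin = -12.47/hr


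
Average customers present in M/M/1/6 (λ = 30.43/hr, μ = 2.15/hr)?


ρ = 30.43/2.15 = 14.1535
L = ρ[1 − (K+1)ρ^K + Kρ^(K+1)] / [(1−ρ)(1−ρ^(K+1))]
Numerator: 14.1535·(1 − 7·8038609.919447 + 6·113774372.022689) = 8865404918.786539
Denominator: (-13.1535)·(-113774371.022689) = 1496529866.289135
L = 8865404918.786539/1496529866.289135 = 5.9240

Final: 5.9240


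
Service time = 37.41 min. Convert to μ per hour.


μ = 1/(service time) in consistent units.
1 hour = 60 min, so μ = 60/37.41 = 1.6038 per hour

Final: 1.6038 /hr


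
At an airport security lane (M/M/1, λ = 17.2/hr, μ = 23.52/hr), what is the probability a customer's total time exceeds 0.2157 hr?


W ~ Exponential(μ−λ) for M/M/1.
μ − λ = 23.52 − 17.2 = 6.3200
P(W > t) = e^{−(μ−λ)t} = e^{−1.3632} = 0.255835

Final: 0.255835


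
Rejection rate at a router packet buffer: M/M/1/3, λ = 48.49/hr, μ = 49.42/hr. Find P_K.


ρ = λ/μ = 48.49/49.42 = 0.9812
P_K = (1−ρ)ρ^K/(1−ρ^(K+1)) = (0.01882·0.944601)/(1 − 0.926825)
= 0.017776/0.073175 = 0.242922

Final: 0.242922


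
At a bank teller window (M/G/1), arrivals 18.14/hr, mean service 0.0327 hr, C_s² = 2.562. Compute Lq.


ρ = λ·E[S] = 18.14·0.0327 = 0.5932
Lq = ρ²(1+C_s²)/(2(1−ρ)) = 0.3519·(1+2.562)/(2·0.4068)
= 0.3519·3.5620/0.8136 = 1.54039

Final: 1.54039


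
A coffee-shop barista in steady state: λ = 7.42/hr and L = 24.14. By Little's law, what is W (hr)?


W = L/λ = 24.14/7.42 = 3.2534 hr

Final: 3.2534 hr


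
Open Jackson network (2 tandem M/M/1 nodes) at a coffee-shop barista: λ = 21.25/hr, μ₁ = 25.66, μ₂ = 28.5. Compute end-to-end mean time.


Each node sees arrival rate λ = 21.25/hr (tandem ⇒ throughput preserved).
W₁ = 1/(μ₁−λ) = 1/(25.66−21.25) = 0.22676 hr
W₂ = 1/(μ₂−λ) = 1/(28.5−21.25) = 0.13793 hr
W_total = W₁ + W₂ = 0.22676 + 0.13793 = 0.36469 hr

Final: 0.36469 hr


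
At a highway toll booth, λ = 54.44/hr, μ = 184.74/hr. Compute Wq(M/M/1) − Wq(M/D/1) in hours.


ρ = 54.44/184.74 = 0.2947
Wq(M/M/1) = ρ/(μ−λ) = 0.2947/130.30 = 0.002262 hr
Wq(M/D/1) = ρ/(2(μ−λ)) = 0.001131 hr
Savings = 0.002262 − 0.001131 = 0.001131 hr

Final: 0.001131 hr


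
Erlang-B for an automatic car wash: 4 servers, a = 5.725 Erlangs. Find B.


B(c,a) = (a^c/c!) / Σ_{k=0}^{c} a^k/k!
a^4/4! = 44.760066
Σ terms (k=0..4): 1.00000 + 5.72500 + 16.38781 + 31.27341 + 44.76007 = 99.146288
B = 44.760066/99.146288 = 0.451455

Final: 0.451455


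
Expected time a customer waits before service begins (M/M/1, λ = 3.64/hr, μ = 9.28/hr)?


ρ = 3.64/9.28 = 0.3922
Wq = ρ/(μ−λ) = 0.3922/(9.28 − 3.64) = 0.3922/5.64 = 0.06955 hr

Final: 0.06955 hr


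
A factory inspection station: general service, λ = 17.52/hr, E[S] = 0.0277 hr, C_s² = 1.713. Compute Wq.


ρ = λ·E[S] = 17.52·0.0277 = 0.4853
E[S²] = E[S]²(1+C_s²) = 0.0277²·(1+1.713) = 0.002082
Wq = λ·E[S²]/(2(1−ρ)) = 17.52·0.002082/(2·0.5147) = 0.03543 hr

Final: 0.03543 hr


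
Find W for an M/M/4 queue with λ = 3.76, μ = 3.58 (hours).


a = 1.0503; ρ = 0.2626; P₀ = 0.349203
Lq = P₀·a^c·ρ/(c!(1−ρ)²) = 0.008548
Wq = Lq/λ = 0.008548/3.76 = 0.002274 hr
W = Wq + 1/μ = 0.002274 + 0.27933 = 0.28160 hr

Final: 0.28160 hr


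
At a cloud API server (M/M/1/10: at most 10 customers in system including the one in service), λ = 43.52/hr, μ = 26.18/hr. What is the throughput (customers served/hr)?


ρ = 1.6623; P_K = (1−ρ)ρ^10/(1−ρ^11) = 0.399931
λ_eff = λ(1 − P_K) = 43.52·(1 − 0.399931) = 43.52·0.600069 = 26.1150 /hr

Final: 26.1150 /hr


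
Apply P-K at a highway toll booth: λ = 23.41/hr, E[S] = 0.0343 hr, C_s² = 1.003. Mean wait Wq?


ρ = λ·E[S] = 23.41·0.0343 = 0.8030
E[S²] = E[S]²(1+C_s²) = 0.0343²·(1+1.003) = 0.002357
Wq = λ·E[S²]/(2(1−ρ)) = 23.41·0.002357/(2·0.1970) = 0.13999 hr

Final: 0.13999 hr


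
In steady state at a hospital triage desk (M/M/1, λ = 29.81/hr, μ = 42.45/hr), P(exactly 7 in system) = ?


ρ = 29.81/42.45 = 0.7022
P_n = (1−ρ)·ρ^n = (1 − 0.7022)·0.7022^7 = 0.2978·0.084215 = 0.025076

Final: 0.025076


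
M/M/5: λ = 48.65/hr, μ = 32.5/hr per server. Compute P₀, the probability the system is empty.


a = λ/μ = 48.65/32.5 = 1.4969; ρ = a/c = 0.2994
Σ_{k=0}^{4} a^k/k! (terms k=0..4) = 1.00000 + 1.49692 + 1.12039 + 0.55905 + 0.20921 = 4.38557
Tail: a^5/(5!(1−ρ)) = 7.51618/(120·0.7006) = 0.08940
P₀ = 1/(4.38557 + 0.08940) = 1/4.47497 = 0.223465

Final: 0.223465


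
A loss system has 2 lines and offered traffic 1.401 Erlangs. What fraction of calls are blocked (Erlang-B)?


B(c,a) = (a^c/c!) / Σ_{k=0}^{c} a^k/k!
a^2/2! = 0.981401
Σ terms (k=0..2): 1.00000 + 1.40100 + 0.98140 = 3.382401
B = 0.981401/3.382401 = 0.290149

Final: 0.290149


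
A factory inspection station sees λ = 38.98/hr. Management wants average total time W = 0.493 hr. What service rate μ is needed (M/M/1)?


W = 1/(μ−λ) ⇒ μ − λ = 1/W = 1/0.493 = 2.0284
μ = λ + 1/W = 38.98 + 2.0284 = 41.0084 per hr

Final: 41.0084 /hr


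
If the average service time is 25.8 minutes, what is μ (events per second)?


μ = 1/(service time) in consistent units.
1 second = 0.0166667 min, so μ = 0.0166667/25.8 = 0.0006460 per second

Final: 0.0006460 /sec


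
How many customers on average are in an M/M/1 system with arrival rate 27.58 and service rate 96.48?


ρ = λ/μ = 27.58/96.48 = 0.2859
L = ρ/(1−ρ) = 0.2859/(1 − 0.2859) = 0.2859/0.7141 = 0.4003

Final: 0.4003


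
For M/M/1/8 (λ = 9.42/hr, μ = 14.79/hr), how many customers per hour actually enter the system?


ρ = 0.6369; P_K = (1−ρ)ρ^8/(1−ρ^9) = 0.010005
λ_eff = λ(1 − P_K) = 9.42·(1 − 0.010005) = 9.42·0.989995 = 9.3258 /hr

Final: 9.3258 /hr


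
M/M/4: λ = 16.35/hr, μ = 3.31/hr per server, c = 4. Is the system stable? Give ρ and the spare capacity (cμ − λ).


Total capacity cμ = 4·3.31 = 13.24/hr
ρ = λ/(cμ) = 16.35/13.24 = 1.2349
Stable ⇔ ρ < 1: NO
Spare capacity = cμ − λ = 13.24 − 16.35 = -3.11/hr

Final: ρ = 1.2349; unstable; margin = -3.11/hr


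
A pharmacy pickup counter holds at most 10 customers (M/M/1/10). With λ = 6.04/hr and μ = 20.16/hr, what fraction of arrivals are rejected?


ρ = λ/μ = 6.04/20.16 = 0.2996
P_K = (1−ρ)ρ^K/(1−ρ^(K+1)) = (0.7004·0.000005827)/(1 − 0.000001746)
= 0.000004081/0.999998 = 0.000004081

Final: 0.000004081


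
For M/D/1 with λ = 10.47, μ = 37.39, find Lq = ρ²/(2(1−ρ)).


ρ = 10.47/37.39 = 0.2800
M/D/1: Lq = ρ²/(2(1−ρ)) = 0.07841/(2·0.7200) = 0.05445

Final: 0.05445


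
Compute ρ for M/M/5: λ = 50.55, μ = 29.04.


ρ = λ/(cμ) = 50.55/(5·29.04) = 50.55/145.20 = 0.3481

Final: 0.3481


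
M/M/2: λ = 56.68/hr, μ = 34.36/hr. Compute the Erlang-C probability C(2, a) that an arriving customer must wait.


a = λ/μ = 1.6496; ρ = a/2 = 0.8248
P₀ = 0.096013 (from M/M/c formula)
C(c,a) = [a^c/(c!(1−ρ))]·P₀ = [2.72116/(2·0.1752)]·0.096013
= 7.76569·0.096013 = 0.745605

Final: 0.745605


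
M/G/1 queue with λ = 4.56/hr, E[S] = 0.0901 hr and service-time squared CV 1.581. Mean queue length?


ρ = λ·E[S] = 4.56·0.0901 = 0.4109
Lq = ρ²(1+C_s²)/(2(1−ρ)) = 0.1688·(1+1.581)/(2·0.5891)
= 0.1688·2.5810/1.1783 = 0.36976

Final: 0.36976


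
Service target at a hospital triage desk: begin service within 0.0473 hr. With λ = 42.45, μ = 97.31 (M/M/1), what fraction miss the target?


ρ = 42.45/97.31 = 0.4362
P(Wq > t) = ρ·e^{−(μ−λ)t} = 0.4362·e^{−2.5949}
= 0.4362·0.074655 = 0.032567

Final: 0.032567


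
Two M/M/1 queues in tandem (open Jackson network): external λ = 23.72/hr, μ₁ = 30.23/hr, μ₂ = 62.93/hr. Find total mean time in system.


Each node sees arrival rate λ = 23.72/hr (tandem ⇒ throughput preserved).
W₁ = 1/(μ₁−λ) = 1/(30.23−23.72) = 0.15361 hr
W₂ = 1/(μ₂−λ) = 1/(62.93−23.72) = 0.02550 hr
W_total = W₁ + W₂ = 0.15361 + 0.02550 = 0.17911 hr

Final: 0.17911 hr


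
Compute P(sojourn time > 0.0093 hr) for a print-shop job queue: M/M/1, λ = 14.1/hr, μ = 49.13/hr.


W ~ Exponential(μ−λ) for M/M/1.
μ − λ = 49.13 − 14.1 = 35.0300
P(W > t) = e^{−(μ−λ)t} = e^{−0.3258} = 0.721965

Final: 0.721965


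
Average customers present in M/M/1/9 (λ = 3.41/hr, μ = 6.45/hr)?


ρ = 3.41/6.45 = 0.5287
L = ρ[1 − (K+1)ρ^K + Kρ^(K+1)] / [(1−ρ)(1−ρ^(K+1))]
Numerator: 0.5287·(1 − 10·0.003227 + 9·0.001706) = 0.519740
Denominator: (0.4713)·(0.998294) = 0.470514
L = 0.519740/0.470514 = 1.1046

Final: 1.1046


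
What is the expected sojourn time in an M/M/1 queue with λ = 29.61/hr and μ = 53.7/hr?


W = 1/(μ−λ) = 1/(53.7 − 29.61) = 1/24.09 = 0.04151 hr

Final: 0.04151 hr


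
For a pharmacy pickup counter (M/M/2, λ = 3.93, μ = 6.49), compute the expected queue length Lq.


a = λ/μ = 0.6055; ρ = a/2 = 0.3028
P₀ = 0.535186
Lq = P₀·a^c·ρ / (c!·(1−ρ)²) = 0.535186·0.36669·0.3028/(2·0.48612)
= 0.06111

Final: 0.06111


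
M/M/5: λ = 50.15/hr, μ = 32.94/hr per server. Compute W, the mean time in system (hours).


a = 1.5225; ρ = 0.3045; P₀ = 0.217797
Lq = P₀·a^c·ρ/(c!(1−ρ)²) = 0.009345
Wq = Lq/λ = 0.009345/50.15 = 0.0001863 hr
W = Wq + 1/μ = 0.0001863 + 0.03036 = 0.03054 hr

Final: 0.03054 hr


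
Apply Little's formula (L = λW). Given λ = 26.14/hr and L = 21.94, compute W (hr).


W = L/λ = 21.94/26.14 = 0.8393 hr

Final: 0.8393 hr


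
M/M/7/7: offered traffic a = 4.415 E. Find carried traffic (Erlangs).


B(7,4.415) = 0.085265 (Erlang-B)
Carried load = a(1 − B) = 4.415·(1 − 0.085265) = 4.415·0.914735 = 4.0386 E

Final: 4.0386 Erlangs


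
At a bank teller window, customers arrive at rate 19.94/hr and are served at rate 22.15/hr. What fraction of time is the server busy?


ρ = λ/μ = 19.94/22.15 = 0.9002

Final: 0.9002


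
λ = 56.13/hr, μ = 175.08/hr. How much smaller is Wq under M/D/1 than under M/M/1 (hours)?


ρ = 56.13/175.08 = 0.3206
Wq(M/M/1) = ρ/(μ−λ) = 0.3206/118.95 = 0.002695 hr
Wq(M/D/1) = ρ/(2(μ−λ)) = 0.001348 hr
Savings = 0.002695 − 0.001348 = 0.001348 hr

Final: 0.001348 hr


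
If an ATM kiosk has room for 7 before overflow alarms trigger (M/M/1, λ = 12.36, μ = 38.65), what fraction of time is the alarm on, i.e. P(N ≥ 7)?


ρ = 12.36/38.65 = 0.3198
P(N ≥ n) = ρ^n = 0.3198^7 = 0.0003420

Final: 0.0003420


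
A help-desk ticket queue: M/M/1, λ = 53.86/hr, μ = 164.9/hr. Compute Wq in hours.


ρ = 53.86/164.9 = 0.3266
Wq = ρ/(μ−λ) = 0.3266/(164.9 − 53.86) = 0.3266/111.04 = 0.002941 hr

Final: 0.002941 hr


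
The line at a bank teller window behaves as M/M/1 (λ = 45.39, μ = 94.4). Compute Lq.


ρ = 45.39/94.4 = 0.4808
Lq = ρ²/(1−ρ) = 0.2312/0.5192 = 0.4453

Final: 0.4453


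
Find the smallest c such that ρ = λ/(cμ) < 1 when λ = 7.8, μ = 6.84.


Stability requires cμ > λ ⇔ c > λ/μ.
λ/μ = 7.8/6.84 = 1.1404
Minimum integer c = ⌊1.1404⌋ + 1 = 2
Check: 2·6.84 = 13.68 > 7.8, while 1·6.84 = 6.84 ≤ 7.8

Final: 2 servers


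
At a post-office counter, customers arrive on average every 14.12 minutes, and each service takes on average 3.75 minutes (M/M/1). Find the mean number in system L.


λ = 60/14.12 = 4.2493 /hr
μ = 60/3.75 = 16.0000 /hr
ρ = λ/μ = 4.2493/16.0000 = 0.2656
L = ρ/(1−ρ) = 0.2656/0.7344 = 0.3616

Final: 0.3616


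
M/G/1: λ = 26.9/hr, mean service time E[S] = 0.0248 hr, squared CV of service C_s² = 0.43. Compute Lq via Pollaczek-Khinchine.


ρ = λ·E[S] = 26.9·0.0248 = 0.6671
Lq = ρ²(1+C_s²)/(2(1−ρ)) = 0.4450·(1+0.43)/(2·0.3329)
= 0.4450·1.4300/0.6658 = 0.95593

Final: 0.95593


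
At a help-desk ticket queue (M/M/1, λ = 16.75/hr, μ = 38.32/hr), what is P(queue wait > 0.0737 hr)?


ρ = 16.75/38.32 = 0.4371
P(Wq > t) = ρ·e^{−(μ−λ)t} = 0.4371·e^{−1.5897}
= 0.4371·0.203985 = 0.089164

Final: 0.089164


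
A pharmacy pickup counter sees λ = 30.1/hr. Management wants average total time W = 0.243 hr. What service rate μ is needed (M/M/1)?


W = 1/(μ−λ) ⇒ μ − λ = 1/W = 1/0.243 = 4.1152
μ = λ + 1/W = 30.1 + 4.1152 = 34.2152 per hr

Final: 34.2152 /hr


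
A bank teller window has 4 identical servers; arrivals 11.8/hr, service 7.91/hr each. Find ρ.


ρ = λ/(cμ) = 11.8/(4·7.91) = 11.8/31.64 = 0.3729

Final: 0.3729


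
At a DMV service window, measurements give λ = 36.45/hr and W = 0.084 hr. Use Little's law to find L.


L = λW = 36.45·0.084 = 3.0618

Final: 3.0618


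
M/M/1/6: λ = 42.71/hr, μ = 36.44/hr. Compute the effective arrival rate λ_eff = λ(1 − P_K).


ρ = 1.1721; P_K = (1−ρ)ρ^6/(1−ρ^7) = 0.218820
λ_eff = λ(1 − P_K) = 42.71·(1 − 0.218820) = 42.71·0.781180 = 33.3642 /hr

Final: 33.3642 /hr


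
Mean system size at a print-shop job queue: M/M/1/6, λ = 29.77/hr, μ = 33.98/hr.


ρ = 29.77/33.98 = 0.8761
L = ρ[1 − (K+1)ρ^K + Kρ^(K+1)] / [(1−ρ)(1−ρ^(K+1))]
Numerator: 0.8761·(1 − 7·0.452202 + 6·0.396176) = 0.185419
Denominator: (0.1239)·(0.603824) = 0.074812
L = 0.185419/0.074812 = 2.4785

Final: 2.4785


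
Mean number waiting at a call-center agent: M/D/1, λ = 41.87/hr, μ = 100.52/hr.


ρ = 41.87/100.52 = 0.4165
M/D/1: Lq = ρ²/(2(1−ρ)) = 0.1735/(2·0.5835) = 0.14868

Final: 0.14868


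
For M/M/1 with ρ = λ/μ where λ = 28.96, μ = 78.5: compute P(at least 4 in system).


ρ = 28.96/78.5 = 0.3689
P(N ≥ n) = ρ^n = 0.3689^4 = 0.018523

Final: 0.018523


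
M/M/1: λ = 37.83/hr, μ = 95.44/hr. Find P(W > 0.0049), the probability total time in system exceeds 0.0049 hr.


W ~ Exponential(μ−λ) for M/M/1.
μ − λ = 95.44 − 37.83 = 57.6100
P(W > t) = e^{−(μ−λ)t} = e^{−0.2823} = 0.754056

Final: 0.754056


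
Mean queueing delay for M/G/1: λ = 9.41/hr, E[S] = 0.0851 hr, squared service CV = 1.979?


ρ = λ·E[S] = 9.41·0.0851 = 0.8008
E[S²] = E[S]²(1+C_s²) = 0.0851²·(1+1.979) = 0.021574
Wq = λ·E[S²]/(2(1−ρ)) = 9.41·0.021574/(2·0.1992) = 0.50954 hr

Final: 0.50954 hr


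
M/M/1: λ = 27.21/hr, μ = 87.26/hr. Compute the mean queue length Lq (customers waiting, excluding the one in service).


ρ = 27.21/87.26 = 0.3118
Lq = ρ²/(1−ρ) = 0.09724/0.6882 = 0.1413

Final: 0.1413


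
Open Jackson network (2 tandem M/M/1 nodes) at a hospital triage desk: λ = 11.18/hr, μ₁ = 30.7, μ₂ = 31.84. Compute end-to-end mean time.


Each node sees arrival rate λ = 11.18/hr (tandem ⇒ throughput preserved).
W₁ = 1/(μ₁−λ) = 1/(30.7−11.18) = 0.05123 hr
W₂ = 1/(μ₂−λ) = 1/(31.84−11.18) = 0.04840 hr
W_total = W₁ + W₂ = 0.05123 + 0.04840 = 0.09963 hr

Final: 0.09963 hr


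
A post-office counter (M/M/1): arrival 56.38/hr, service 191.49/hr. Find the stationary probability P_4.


ρ = 56.38/191.49 = 0.2944
P_n = (1−ρ)·ρ^n = (1 − 0.2944)·0.2944^4 = 0.7056·0.007515 = 0.005302

Final: 0.005302


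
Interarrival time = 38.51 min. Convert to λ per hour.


λ = 1/(interarrival time) in consistent units.
1 hour = 60 min, so λ = 60/38.51 = 1.5580 per hour

Final: 1.5580 /hr


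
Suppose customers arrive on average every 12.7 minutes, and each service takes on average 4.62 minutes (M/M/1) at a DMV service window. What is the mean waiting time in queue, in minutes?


λ = 60/12.7 = 4.7244 /hr
μ = 60/4.62 = 12.9870 /hr
ρ = λ/μ = 4.7244/12.9870 = 0.3638
Wq = ρ/(μ−λ) = 0.3638/(12.9870−4.7244) = 0.04403 hr
In minutes: 0.04403·60 = 2.642 min

Final: 2.642 min


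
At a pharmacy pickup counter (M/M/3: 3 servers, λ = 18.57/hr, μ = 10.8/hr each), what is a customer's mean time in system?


a = 1.7194; ρ = 0.5731; P₀ = 0.161745
Lq = P₀·a^c·ρ/(c!(1−ρ)²) = 0.43108
Wq = Lq/λ = 0.43108/18.57 = 0.02321 hr
W = Wq + 1/μ = 0.02321 + 0.09259 = 0.11581 hr

Final: 0.11581 hr


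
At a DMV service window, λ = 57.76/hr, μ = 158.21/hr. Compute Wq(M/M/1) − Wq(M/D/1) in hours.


ρ = 57.76/158.21 = 0.3651
Wq(M/M/1) = ρ/(μ−λ) = 0.3651/100.45 = 0.003634 hr
Wq(M/D/1) = ρ/(2(μ−λ)) = 0.001817 hr
Savings = 0.003634 − 0.001817 = 0.001817 hr

Final: 0.001817 hr


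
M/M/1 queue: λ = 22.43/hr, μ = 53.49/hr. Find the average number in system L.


ρ = λ/μ = 22.43/53.49 = 0.4193
L = ρ/(1−ρ) = 0.4193/(1 − 0.4193) = 0.4193/0.5807 = 0.7222

Final: 0.7222


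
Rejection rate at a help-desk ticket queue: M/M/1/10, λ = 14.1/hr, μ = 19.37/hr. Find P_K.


ρ = λ/μ = 14.1/19.37 = 0.7279
P_K = (1−ρ)ρ^K/(1−ρ^(K+1)) = (0.2721·0.041773)/(1 − 0.030408)
= 0.011365/0.969592 = 0.011722

Final: 0.011722


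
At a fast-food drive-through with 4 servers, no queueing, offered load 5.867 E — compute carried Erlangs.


B(4,5.867) = 0.460937 (Erlang-B)
Carried load = a(1 − B) = 5.867·(1 − 0.460937) = 5.867·0.539063 = 3.1627 E

Final: 3.1627 Erlangs


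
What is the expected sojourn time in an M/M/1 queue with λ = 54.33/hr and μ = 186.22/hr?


W = 1/(μ−λ) = 1/(186.22 − 54.33) = 1/131.89 = 0.007582 hr

Final: 0.007582 hr


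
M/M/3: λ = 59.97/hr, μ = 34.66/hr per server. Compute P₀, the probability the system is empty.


a = λ/μ = 59.97/34.66 = 1.7302; ρ = a/c = 0.5767
Σ_{k=0}^{2} a^k/k! (terms k=0..2) = 1.00000 + 1.73024 + 1.49686 = 4.22710
Tail: a^3/(3!(1−ρ)) = 5.17984/(6·0.4233) = 2.03969
P₀ = 1/(4.22710 + 2.03969) = 1/6.26678 = 0.159571

Final: 0.159571


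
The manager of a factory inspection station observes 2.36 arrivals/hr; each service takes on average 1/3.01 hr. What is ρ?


ρ = λ/μ = 2.36/3.01 = 0.7841

Final: 0.7841


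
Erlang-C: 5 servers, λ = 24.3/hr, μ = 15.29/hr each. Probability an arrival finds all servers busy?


a = λ/μ = 1.5893; ρ = a/5 = 0.3179
P₀ = 0.203630 (from M/M/c formula)
C(c,a) = [a^c/(c!(1−ρ))]·P₀ = [10.13897/(120·0.6821)]·0.203630
= 0.12386·0.203630 = 0.025222

Final: 0.025222


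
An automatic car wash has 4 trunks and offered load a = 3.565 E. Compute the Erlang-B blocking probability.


B(c,a) = (a^c/c!) / Σ_{k=0}^{c} a^k/k!
a^4/4! = 6.730183
Σ terms (k=0..4): 1.00000 + 3.56500 + 6.35461 + 7.55140 + 6.73018 = 25.201194
B = 6.730183/25.201194 = 0.267058

Final: 0.267058


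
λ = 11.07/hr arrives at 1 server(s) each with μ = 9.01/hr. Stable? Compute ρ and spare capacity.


Total capacity cμ = 1·9.01 = 9.01/hr
ρ = λ/(cμ) = 11.07/9.01 = 1.2286
Stable ⇔ ρ < 1: NO
Spare capacity = cμ − λ = 9.01 − 11.07 = -2.06/hr

Final: ρ = 1.2286; unstable; margin = -2.06/hr


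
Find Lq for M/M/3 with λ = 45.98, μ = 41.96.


a = λ/μ = 1.0958; ρ = a/3 = 0.3653
P₀ = 0.328763
Lq = P₀·a^c·ρ / (c!·(1−ρ)²) = 0.328763·1.31583·0.3653/(6·0.40288)
= 0.06537

Final: 0.06537


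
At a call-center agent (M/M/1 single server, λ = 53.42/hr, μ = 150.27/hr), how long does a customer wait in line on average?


ρ = 53.42/150.27 = 0.3555
Wq = ρ/(μ−λ) = 0.3555/(150.27 − 53.42) = 0.3555/96.85 = 0.003671 hr

Final: 0.003671 hr


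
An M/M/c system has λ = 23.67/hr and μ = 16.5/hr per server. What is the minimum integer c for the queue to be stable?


Stability requires cμ > λ ⇔ c > λ/μ.
λ/μ = 23.67/16.5 = 1.4345
Minimum integer c = ⌊1.4345⌋ + 1 = 2
Check: 2·16.5 = 33.00 > 23.67, while 1·16.5 = 16.50 ≤ 23.67

Final: 2 servers


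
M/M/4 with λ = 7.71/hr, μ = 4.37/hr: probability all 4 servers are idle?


a = λ/μ = 7.71/4.37 = 1.7643; ρ = a/c = 0.4411
Σ_{k=0}^{3} a^k/k! (terms k=0..3) = 1.00000 + 1.76430 + 1.55638 + 0.91531 = 5.23599
Tail: a^4/(4!(1−ρ)) = 9.68929/(24·0.5589) = 0.72232
P₀ = 1/(5.23599 + 0.72232) = 1/5.95831 = 0.167833

Final: 0.167833


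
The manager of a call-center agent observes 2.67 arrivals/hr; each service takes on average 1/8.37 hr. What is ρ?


ρ = λ/μ = 2.67/8.37 = 0.3190

Final: 0.3190


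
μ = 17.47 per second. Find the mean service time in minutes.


Mean service time = 1/μ = 1/17.47 second = 0.05724 second
In minutes: 0.05724 × 0.0166667 = 0.0009540 min

Final: 0.0009540 min


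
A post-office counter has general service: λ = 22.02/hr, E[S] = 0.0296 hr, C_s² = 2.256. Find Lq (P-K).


ρ = λ·E[S] = 22.02·0.0296 = 0.6518
Lq = ρ²(1+C_s²)/(2(1−ρ)) = 0.4248·(1+2.256)/(2·0.3482)
= 0.4248·3.2560/0.6964 = 1.98625

Final: 1.98625


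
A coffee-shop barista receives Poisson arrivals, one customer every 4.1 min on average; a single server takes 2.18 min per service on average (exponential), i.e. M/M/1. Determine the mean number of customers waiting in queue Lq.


λ = 60/4.1 = 14.6341 /hr
μ = 60/2.18 = 27.5229 /hr
ρ = λ/μ = 14.6341/27.5229 = 0.5317
Lq = ρ²/(1−ρ) = 0.2827/0.4683 = 0.6037

Final: 0.6037


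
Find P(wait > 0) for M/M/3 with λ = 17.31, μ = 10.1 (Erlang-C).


a = λ/μ = 1.7139; ρ = a/3 = 0.5713
P₀ = 0.162877 (from M/M/c formula)
C(c,a) = [a^c/(c!(1−ρ))]·P₀ = [5.03416/(6·0.4287)]·0.162877
= 1.95708·0.162877 = 0.318764

Final: 0.318764


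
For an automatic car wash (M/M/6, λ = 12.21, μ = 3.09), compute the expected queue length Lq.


a = λ/μ = 3.9515; ρ = a/6 = 0.6586
P₀ = 0.017633
Lq = P₀·a^c·ρ / (c!·(1−ρ)²) = 0.017633·3806.65140·0.6586/(720·0.11657)
= 0.52668

Final: 0.52668


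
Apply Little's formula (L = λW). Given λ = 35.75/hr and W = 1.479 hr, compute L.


L = λW = 35.75·1.479 = 52.8743

Final: 52.8743


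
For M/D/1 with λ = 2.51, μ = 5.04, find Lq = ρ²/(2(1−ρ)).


ρ = 2.51/5.04 = 0.4980
M/D/1: Lq = ρ²/(2(1−ρ)) = 0.2480/(2·0.5020) = 0.24704

Final: 0.24704


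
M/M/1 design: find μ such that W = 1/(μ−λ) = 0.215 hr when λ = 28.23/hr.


W = 1/(μ−λ) ⇒ μ − λ = 1/W = 1/0.215 = 4.6512
μ = λ + 1/W = 28.23 + 4.6512 = 32.8812 per hr

Final: 32.8812 /hr


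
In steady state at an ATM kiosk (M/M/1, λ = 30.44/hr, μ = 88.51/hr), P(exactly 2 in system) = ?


ρ = 30.44/88.51 = 0.3439
P_n = (1−ρ)·ρ^n = (1 − 0.3439)·0.3439^2 = 0.6561·0.118278 = 0.077600

Final: 0.077600


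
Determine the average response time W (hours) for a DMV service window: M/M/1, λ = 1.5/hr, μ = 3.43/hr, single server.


W = 1/(μ−λ) = 1/(3.43 − 1.5) = 1/1.93 = 0.5181 hr

Final: 0.5181 hr


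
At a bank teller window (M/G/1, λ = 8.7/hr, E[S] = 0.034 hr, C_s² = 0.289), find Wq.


ρ = λ·E[S] = 8.7·0.034 = 0.2958
E[S²] = E[S]²(1+C_s²) = 0.034²·(1+0.289) = 0.001490
Wq = λ·E[S²]/(2(1−ρ)) = 8.7·0.001490/(2·0.7042) = 0.009205 hr

Final: 0.009205 hr


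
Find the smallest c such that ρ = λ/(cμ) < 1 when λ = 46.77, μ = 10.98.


Stability requires cμ > λ ⇔ c > λ/μ.
λ/μ = 46.77/10.98 = 4.2596
Minimum integer c = ⌊4.2596⌋ + 1 = 5
Check: 5·10.98 = 54.90 > 46.77, while 4·10.98 = 43.92 ≤ 46.77

Final: 5 servers


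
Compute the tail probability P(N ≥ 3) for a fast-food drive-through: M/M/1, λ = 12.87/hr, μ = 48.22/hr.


ρ = 12.87/48.22 = 0.2669
P(N ≥ n) = ρ^n = 0.2669^3 = 0.019013

Final: 0.019013


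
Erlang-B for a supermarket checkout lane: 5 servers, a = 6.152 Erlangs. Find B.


B(c,a) = (a^c/c!) / Σ_{k=0}^{c} a^k/k!
a^5/5! = 73.434542
Σ terms (k=0..5): 1.00000 + 6.15200 + 18.92355 + 38.80590 + 59.68347 + 73.43454 = 197.999461
B = 73.434542/197.999461 = 0.370883

Final: 0.370883


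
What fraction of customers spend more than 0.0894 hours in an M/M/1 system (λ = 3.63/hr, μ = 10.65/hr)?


W ~ Exponential(μ−λ) for M/M/1.
μ − λ = 10.65 − 3.63 = 7.0200
P(W > t) = e^{−(μ−λ)t} = e^{−0.6276} = 0.533878

Final: 0.533878


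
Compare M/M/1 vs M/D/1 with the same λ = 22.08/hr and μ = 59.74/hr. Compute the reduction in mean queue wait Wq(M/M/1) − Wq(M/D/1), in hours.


ρ = 22.08/59.74 = 0.3696
Wq(M/M/1) = ρ/(μ−λ) = 0.3696/37.66 = 0.009814 hr
Wq(M/D/1) = ρ/(2(μ−λ)) = 0.004907 hr
Savings = 0.009814 − 0.004907 = 0.004907 hr

Final: 0.004907 hr


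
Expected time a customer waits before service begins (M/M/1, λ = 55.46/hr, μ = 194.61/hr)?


ρ = 55.46/194.61 = 0.2850
Wq = ρ/(μ−λ) = 0.2850/(194.61 − 55.46) = 0.2850/139.15 = 0.002048 hr

Final: 0.002048 hr


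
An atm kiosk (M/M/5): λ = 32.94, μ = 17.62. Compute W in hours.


a = 1.8695; ρ = 0.3739; P₀ = 0.153405
Lq = P₀·a^c·ρ/(c!(1−ρ)²) = 0.02784
Wq = Lq/λ = 0.02784/32.94 = 0.0008452 hr
W = Wq + 1/μ = 0.0008452 + 0.05675 = 0.05760 hr

Final: 0.05760 hr


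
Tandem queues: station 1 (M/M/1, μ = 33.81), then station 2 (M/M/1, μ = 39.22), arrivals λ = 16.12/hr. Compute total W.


Each node sees arrival rate λ = 16.12/hr (tandem ⇒ throughput preserved).
W₁ = 1/(μ₁−λ) = 1/(33.81−16.12) = 0.05653 hr
W₂ = 1/(μ₂−λ) = 1/(39.22−16.12) = 0.04329 hr
W_total = W₁ + W₂ = 0.05653 + 0.04329 = 0.09982 hr

Final: 0.09982 hr


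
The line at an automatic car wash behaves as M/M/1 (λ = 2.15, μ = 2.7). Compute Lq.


ρ = 2.15/2.7 = 0.7963
Lq = ρ²/(1−ρ) = 0.6341/0.2037 = 3.1128

Final: 3.1128


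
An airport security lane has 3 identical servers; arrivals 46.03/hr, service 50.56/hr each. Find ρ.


ρ = λ/(cμ) = 46.03/(3·50.56) = 46.03/151.68 = 0.3035

Final: 0.3035


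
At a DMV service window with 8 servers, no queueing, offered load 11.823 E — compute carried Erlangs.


B(8,11.823) = 0.415908 (Erlang-B)
Carried load = a(1 − B) = 11.823·(1 − 0.415908) = 11.823·0.584092 = 6.9057 E

Final: 6.9057 Erlangs


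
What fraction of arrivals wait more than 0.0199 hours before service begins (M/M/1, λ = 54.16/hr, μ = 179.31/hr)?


ρ = 54.16/179.31 = 0.3020
P(Wq > t) = ρ·e^{−(μ−λ)t} = 0.3020·e^{−2.4905}
= 0.3020·0.082870 = 0.025031

Final: 0.025031


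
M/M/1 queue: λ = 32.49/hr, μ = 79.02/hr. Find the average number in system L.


ρ = λ/μ = 32.49/79.02 = 0.4112
L = ρ/(1−ρ) = 0.4112/(1 − 0.4112) = 0.4112/0.5888 = 0.6983

Final: 0.6983


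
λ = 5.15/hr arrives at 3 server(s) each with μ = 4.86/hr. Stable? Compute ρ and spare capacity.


Total capacity cμ = 3·4.86 = 14.58/hr
ρ = λ/(cμ) = 5.15/14.58 = 0.3532
Stable ⇔ ρ < 1: YES
Spare capacity = cμ − λ = 14.58 − 5.15 = 9.43/hr

Final: ρ = 0.3532; stable; margin = 9.43/hr


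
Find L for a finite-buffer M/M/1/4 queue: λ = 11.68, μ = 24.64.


ρ = 11.68/24.64 = 0.4740
L = ρ[1 − (K+1)ρ^K + Kρ^(K+1)] / [(1−ρ)(1−ρ^(K+1))]
Numerator: 0.4740·(1 − 5·0.050490 + 4·0.023934) = 0.399738
Denominator: (0.5260)·(0.976066) = 0.513385
L = 0.399738/0.513385 = 0.7786

Final: 0.7786


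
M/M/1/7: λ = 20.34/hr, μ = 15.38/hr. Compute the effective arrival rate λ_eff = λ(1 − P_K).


ρ = 1.3225; P_K = (1−ρ)ρ^7/(1−ρ^8) = 0.273033
λ_eff = λ(1 − P_K) = 20.34·(1 − 0.273033) = 20.34·0.726967 = 14.7865 /hr

Final: 14.7865 /hr


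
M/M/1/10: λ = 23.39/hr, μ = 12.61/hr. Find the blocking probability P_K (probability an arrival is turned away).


ρ = λ/μ = 23.39/12.61 = 1.8549
P_K = (1−ρ)ρ^K/(1−ρ^(K+1)) = (-0.8549·482.115787)/(1 − 894.265523)
= -412.149737/-893.265523 = 0.461397

Final: 0.461397


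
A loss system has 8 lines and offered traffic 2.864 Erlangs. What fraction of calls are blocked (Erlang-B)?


B(c,a) = (a^c/c!) / Σ_{k=0}^{c} a^k/k!
a^8/8! = 0.112270
Σ terms (k=0..8): 1.00000 + 2.86400 + 4.10125 + 3.91532 + 2.80337 + 1.60577 + 0.76649 + 0.31360 + 0.11227 = 17.482079
B = 0.112270/17.482079 = 0.006422

Final: 0.006422


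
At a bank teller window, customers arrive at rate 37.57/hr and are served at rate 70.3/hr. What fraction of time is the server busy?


ρ = λ/μ = 37.57/70.3 = 0.5344

Final: 0.5344


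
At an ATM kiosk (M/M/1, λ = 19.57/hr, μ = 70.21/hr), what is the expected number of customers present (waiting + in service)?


ρ = λ/μ = 19.57/70.21 = 0.2787
L = ρ/(1−ρ) = 0.2787/(1 − 0.2787) = 0.2787/0.7213 = 0.3865

Final: 0.3865


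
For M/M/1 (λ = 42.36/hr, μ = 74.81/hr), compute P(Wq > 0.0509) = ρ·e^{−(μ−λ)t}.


ρ = 42.36/74.81 = 0.5662
P(Wq > t) = ρ·e^{−(μ−λ)t} = 0.5662·e^{−1.6517}
= 0.5662·0.191723 = 0.108560

Final: 0.108560


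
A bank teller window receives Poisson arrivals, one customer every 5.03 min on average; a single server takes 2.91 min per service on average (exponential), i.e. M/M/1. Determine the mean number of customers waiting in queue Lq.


λ = 60/5.03 = 11.9284 /hr
μ = 60/2.91 = 20.6186 /hr
ρ = λ/μ = 11.9284/20.6186 = 0.5785
Lq = ρ²/(1−ρ) = 0.3347/0.4215 = 0.7941

Final: 0.7941


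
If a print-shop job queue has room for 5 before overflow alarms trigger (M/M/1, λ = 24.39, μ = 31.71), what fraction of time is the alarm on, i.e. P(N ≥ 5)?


ρ = 24.39/31.71 = 0.7692
P(N ≥ n) = ρ^n = 0.7692^5 = 0.269202

Final: 0.269202


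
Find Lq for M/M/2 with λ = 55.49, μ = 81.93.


a = λ/μ = 0.6773; ρ = a/2 = 0.3386
P₀ = 0.494051
Lq = P₀·a^c·ρ / (c!·(1−ρ)²) = 0.494051·0.45872·0.3386/(2·0.43739)
= 0.08773

Final: 0.08773


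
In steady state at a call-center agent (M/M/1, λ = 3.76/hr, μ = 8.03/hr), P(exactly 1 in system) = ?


ρ = 3.76/8.03 = 0.4682
P_n = (1−ρ)·ρ^n = (1 − 0.4682)·0.4682^1 = 0.5318·0.468244 = 0.248992

Final: 0.248992


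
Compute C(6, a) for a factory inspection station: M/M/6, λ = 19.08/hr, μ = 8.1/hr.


a = λ/μ = 2.3556; ρ = a/6 = 0.3926
P₀ = 0.094464 (from M/M/c formula)
C(c,a) = [a^c/(c!(1−ρ))]·P₀ = [170.82841/(720·0.6074)]·0.094464
= 0.39061·0.094464 = 0.036899

Final: 0.036899


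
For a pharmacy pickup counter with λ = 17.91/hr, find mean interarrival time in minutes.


Mean interarrival time = 1/λ = 1/17.91 hour = 0.05583 hour
In minutes: 0.05583 × 60 = 3.3501 min

Final: 3.3501 min


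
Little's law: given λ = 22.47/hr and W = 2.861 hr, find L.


L = λW = 22.47·2.861 = 64.2867

Final: 64.2867


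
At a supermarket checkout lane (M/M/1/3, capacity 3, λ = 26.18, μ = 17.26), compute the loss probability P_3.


ρ = λ/μ = 26.18/17.26 = 1.5168
P_K = (1−ρ)ρ^K/(1−ρ^(K+1)) = (-0.5168·3.489688)/(1 − 5.293165)
= -1.803477/-4.293165 = 0.420081

Final: 0.420081


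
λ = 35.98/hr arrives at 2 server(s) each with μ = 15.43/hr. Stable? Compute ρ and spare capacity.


Total capacity cμ = 2·15.43 = 30.86/hr
ρ = λ/(cμ) = 35.98/30.86 = 1.1659
Stable ⇔ ρ < 1: NO
Spare capacity = cμ − λ = 30.86 − 35.98 = -5.12/hr

Final: ρ = 1.1659; unstable; margin = -5.12/hr


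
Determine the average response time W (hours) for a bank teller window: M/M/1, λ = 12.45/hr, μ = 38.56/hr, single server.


W = 1/(μ−λ) = 1/(38.56 − 12.45) = 1/26.11 = 0.03830 hr

Final: 0.03830 hr


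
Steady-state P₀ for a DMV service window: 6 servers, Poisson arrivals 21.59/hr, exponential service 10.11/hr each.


a = λ/μ = 21.59/10.11 = 2.1355; ρ = a/c = 0.3559
Σ_{k=0}^{5} a^k/k! (terms k=0..5) = 1.00000 + 2.13551 + 2.28020 + 1.62313 + 0.86655 + 0.37011 = 8.27550
Tail: a^6/(6!(1−ρ)) = 94.84379/(720·0.6441) = 0.20452
P₀ = 1/(8.27550 + 0.20452) = 1/8.48002 = 0.117924

Final: 0.117924


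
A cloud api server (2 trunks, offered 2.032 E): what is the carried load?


B(2,2.032) = 0.405083 (Erlang-B)
Carried load = a(1 − B) = 2.032·(1 − 0.405083) = 2.032·0.594917 = 1.2089 E

Final: 1.2089 Erlangs


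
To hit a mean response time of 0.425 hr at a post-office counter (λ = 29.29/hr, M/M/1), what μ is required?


W = 1/(μ−λ) ⇒ μ − λ = 1/W = 1/0.425 = 2.3529
μ = λ + 1/W = 29.29 + 2.3529 = 31.6429 per hr

Final: 31.6429 /hr


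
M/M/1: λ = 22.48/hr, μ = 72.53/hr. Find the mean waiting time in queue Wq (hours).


ρ = 22.48/72.53 = 0.3099
Wq = ρ/(μ−λ) = 0.3099/(72.53 − 22.48) = 0.3099/50.05 = 0.006193 hr

Final: 0.006193 hr


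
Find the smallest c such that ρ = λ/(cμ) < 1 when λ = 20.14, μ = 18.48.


Stability requires cμ > λ ⇔ c > λ/μ.
λ/μ = 20.14/18.48 = 1.0898
Minimum integer c = ⌊1.0898⌋ + 1 = 2
Check: 2·18.48 = 36.96 > 20.14, while 1·18.48 = 18.48 ≤ 20.14

Final: 2 servers


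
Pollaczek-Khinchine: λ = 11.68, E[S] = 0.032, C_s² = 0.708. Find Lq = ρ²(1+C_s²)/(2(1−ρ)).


ρ = λ·E[S] = 11.68·0.032 = 0.3738
Lq = ρ²(1+C_s²)/(2(1−ρ)) = 0.1397·(1+0.708)/(2·0.6262)
= 0.1397·1.7080/1.2525 = 0.19050

Final: 0.19050


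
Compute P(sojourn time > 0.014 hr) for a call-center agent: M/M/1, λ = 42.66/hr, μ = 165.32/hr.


W ~ Exponential(μ−λ) for M/M/1.
μ − λ = 165.32 − 42.66 = 122.6600
P(W > t) = e^{−(μ−λ)t} = e^{−1.7172} = 0.179561

Final: 0.179561


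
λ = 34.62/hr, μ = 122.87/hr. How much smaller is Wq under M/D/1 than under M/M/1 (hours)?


ρ = 34.62/122.87 = 0.2818
Wq(M/M/1) = ρ/(μ−λ) = 0.2818/88.25 = 0.003193 hr
Wq(M/D/1) = ρ/(2(μ−λ)) = 0.001596 hr
Savings = 0.003193 − 0.001596 = 0.001596 hr

Final: 0.001596 hr


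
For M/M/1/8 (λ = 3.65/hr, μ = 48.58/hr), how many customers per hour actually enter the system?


ρ = 0.07513; P_K = (1−ρ)ρ^8/(1−ρ^9) = 9.392e-10
λ_eff = λ(1 − P_K) = 3.65·(1 − 9.392e-10) = 3.65·1.000000 = 3.6500 /hr

Final: 3.6500 /hr


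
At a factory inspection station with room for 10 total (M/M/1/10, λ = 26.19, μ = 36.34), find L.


ρ = 26.19/36.34 = 0.7207
L = ρ[1 − (K+1)ρ^K + Kρ^(K+1)] / [(1−ρ)(1−ρ^(K+1))]
Numerator: 0.7207·(1 − 11·0.037801 + 10·0.027243) = 0.617359
Denominator: (0.2793)·(0.972757) = 0.271697
L = 0.617359/0.271697 = 2.2722

Final: 2.2722


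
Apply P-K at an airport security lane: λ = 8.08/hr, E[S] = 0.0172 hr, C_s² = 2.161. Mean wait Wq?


ρ = λ·E[S] = 8.08·0.0172 = 0.1390
E[S²] = E[S]²(1+C_s²) = 0.0172²·(1+2.161) = 0.0009352
Wq = λ·E[S²]/(2(1−ρ)) = 8.08·0.0009352/(2·0.8610) = 0.004388 hr

Final: 0.004388 hr


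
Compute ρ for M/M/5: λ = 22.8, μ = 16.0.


ρ = λ/(cμ) = 22.8/(5·16.0) = 22.8/80.00 = 0.2850

Final: 0.2850


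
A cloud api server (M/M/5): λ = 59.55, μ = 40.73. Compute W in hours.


a = 1.4621; ρ = 0.2924; P₀ = 0.231435
Lq = P₀·a^c·ρ/(c!(1−ρ)²) = 0.007525
Wq = Lq/λ = 0.007525/59.55 = 0.0001264 hr
W = Wq + 1/μ = 0.0001264 + 0.02455 = 0.02468 hr

Final: 0.02468 hr


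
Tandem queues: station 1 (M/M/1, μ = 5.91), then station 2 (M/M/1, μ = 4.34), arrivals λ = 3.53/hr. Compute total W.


Each node sees arrival rate λ = 3.53/hr (tandem ⇒ throughput preserved).
W₁ = 1/(μ₁−λ) = 1/(5.91−3.53) = 0.42017 hr
W₂ = 1/(μ₂−λ) = 1/(4.34−3.53) = 1.23457 hr
W_total = W₁ + W₂ = 0.42017 + 1.23457 = 1.65474 hr

Final: 1.65474 hr


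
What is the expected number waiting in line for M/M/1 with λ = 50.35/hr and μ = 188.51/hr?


ρ = 50.35/188.51 = 0.2671
Lq = ρ²/(1−ρ) = 0.07134/0.7329 = 0.09734

Final: 0.09734


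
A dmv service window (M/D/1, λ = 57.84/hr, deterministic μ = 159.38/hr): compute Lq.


ρ = 57.84/159.38 = 0.3629
M/D/1: Lq = ρ²/(2(1−ρ)) = 0.1317/(2·0.6371) = 0.10336

Final: 0.10336


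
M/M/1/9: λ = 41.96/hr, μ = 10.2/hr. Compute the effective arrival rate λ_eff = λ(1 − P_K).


ρ = 4.1137; P_K = (1−ρ)ρ^9/(1−ρ^10) = 0.756912
λ_eff = λ(1 − P_K) = 41.96·(1 − 0.756912) = 41.96·0.243088 = 10.2000 /hr

Final: 10.2000 /hr


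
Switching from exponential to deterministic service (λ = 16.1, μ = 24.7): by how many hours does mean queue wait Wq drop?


ρ = 16.1/24.7 = 0.6518
Wq(M/M/1) = ρ/(μ−λ) = 0.6518/8.60 = 0.07579 hr
Wq(M/D/1) = ρ/(2(μ−λ)) = 0.03790 hr
Savings = 0.07579 − 0.03790 = 0.03790 hr

Final: 0.03790 hr


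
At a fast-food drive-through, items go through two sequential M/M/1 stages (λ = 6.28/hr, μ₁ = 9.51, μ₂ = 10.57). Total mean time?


Each node sees arrival rate λ = 6.28/hr (tandem ⇒ throughput preserved).
W₁ = 1/(μ₁−λ) = 1/(9.51−6.28) = 0.30960 hr
W₂ = 1/(μ₂−λ) = 1/(10.57−6.28) = 0.23310 hr
W_total = W₁ + W₂ = 0.30960 + 0.23310 = 0.54270 hr

Final: 0.54270 hr


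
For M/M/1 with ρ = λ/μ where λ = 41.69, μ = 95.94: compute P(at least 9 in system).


ρ = 41.69/95.94 = 0.4345
P(N ≥ n) = ρ^n = 0.4345^9 = 0.0005524

Final: 0.0005524


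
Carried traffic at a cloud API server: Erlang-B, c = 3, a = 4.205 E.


B(3,4.205) = 0.468722 (Erlang-B)
Carried load = a(1 − B) = 4.205·(1 − 0.468722) = 4.205·0.531278 = 2.2340 E

Final: 2.2340 Erlangs
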